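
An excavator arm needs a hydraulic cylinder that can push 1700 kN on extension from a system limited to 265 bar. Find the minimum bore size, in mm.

D ≈ 286 mm

Extension force acts on the full piston face: F = P × (π/4)D².
D = √(4F / (πP)) = √(4 × 1700 kN / (π × 265 bar))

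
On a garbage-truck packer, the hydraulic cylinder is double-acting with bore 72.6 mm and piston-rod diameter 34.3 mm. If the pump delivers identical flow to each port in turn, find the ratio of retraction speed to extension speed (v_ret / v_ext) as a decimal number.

v_ret/v_ext ≈ 1.29

Cap-side area A_cap = π/4 × (72.6 mm)² = 4140 mm^2
Rod-side annular area A_ann = π/4 × (72.6² − 34.3²) = 3216 mm^2
For equal Q, v ∝ 1/A, so v_ret/v_ext = A_cap/A_ann.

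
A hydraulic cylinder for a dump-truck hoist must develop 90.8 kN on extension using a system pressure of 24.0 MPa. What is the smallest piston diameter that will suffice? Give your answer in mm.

D ≈ 69.4 mm

Extension force acts on the full piston face: F = P × (π/4)D².
D = √(4F / (πP)) = √(4 × 90.8 kN / (π × 24.0 MPa))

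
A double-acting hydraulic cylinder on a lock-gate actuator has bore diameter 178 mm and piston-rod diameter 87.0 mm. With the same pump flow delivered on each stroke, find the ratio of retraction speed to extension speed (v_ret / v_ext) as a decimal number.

Cap-side area A_cap = π/4 × (178 mm)² = 24880 mm^2
Rod-side annular area A_ann = π/4 × (178² − 87.0²) = 18940 mm^2
For equal Q, v ∝ 1/A, so v_ret/v_ext = A_cap/A_ann.

v_ret/v_ext ≈ 1.31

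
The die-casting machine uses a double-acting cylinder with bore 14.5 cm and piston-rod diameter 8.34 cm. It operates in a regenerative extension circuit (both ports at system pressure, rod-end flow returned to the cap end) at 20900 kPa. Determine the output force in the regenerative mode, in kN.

With equal pressure on both faces, forces on the annular region cancel; the net push is pressure × rod cross-section.
Rod cross-section A_rod = π/4 × (8.34 cm)² = 54.63 cm^2
F = P × A_rod

F ≈ 114 kN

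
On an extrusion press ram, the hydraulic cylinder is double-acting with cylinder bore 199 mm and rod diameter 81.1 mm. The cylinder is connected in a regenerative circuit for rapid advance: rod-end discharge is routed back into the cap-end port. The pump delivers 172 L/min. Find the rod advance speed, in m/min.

v ≈ 33.3 m/min

In regeneration the rod-end outflow joins the pump flow into the cap end, so the net volume the pump must supply per unit advance equals the rod cross-section area.
Rod cross-section A_rod = π/4 × (81.1 mm)² = 5166 mm^2
v = Q_pump / A_rod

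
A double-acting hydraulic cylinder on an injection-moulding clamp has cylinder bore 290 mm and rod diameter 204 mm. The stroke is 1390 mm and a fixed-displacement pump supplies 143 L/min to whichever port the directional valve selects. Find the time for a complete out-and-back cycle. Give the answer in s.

t ≈ 58.0 s

Cap-side area A_cap = π/4 × (290 mm)² = 66050 mm^2
Rod-side annular area A_ann = π/4 × (290² − 204²) = 33370 mm^2
t_ext = A_cap·L/Q = 38.52 s
t_ret = A_ann·L/Q = 19.46 s
t_cycle = t_ext + t_ret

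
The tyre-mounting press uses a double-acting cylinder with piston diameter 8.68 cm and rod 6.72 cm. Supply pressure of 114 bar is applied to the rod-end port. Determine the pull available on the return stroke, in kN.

F ≈ 27.0 kN

Rod-side annular area A_ann = π/4 × (8.68² − 6.72²) = 23.71 cm^2
On retraction the pressure acts on the annular area (bore minus rod).
F = P × A_ann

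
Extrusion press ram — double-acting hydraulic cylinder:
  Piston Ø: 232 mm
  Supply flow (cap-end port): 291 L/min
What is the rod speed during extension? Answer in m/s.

Cap-side area A_cap = π/4 × (232 mm)² = 42270 mm^2
v = Q / A

v ≈ 0.115 m/s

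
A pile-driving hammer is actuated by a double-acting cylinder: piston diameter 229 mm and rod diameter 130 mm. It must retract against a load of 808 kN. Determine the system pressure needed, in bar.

Rod-side annular area A_ann = π/4 × (229² − 130²) = 27910 mm^2
Retraction: pressure acts on the annular area.
P = F / A = 808 kN / A

P ≈ 289 bar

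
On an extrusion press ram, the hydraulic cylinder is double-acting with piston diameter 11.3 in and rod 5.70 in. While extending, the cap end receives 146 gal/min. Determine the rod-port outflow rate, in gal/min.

Cap-side area A_cap = π/4 × (11.3 in)² = 100.3 in^2
Rod-side annular area A_ann = π/4 × (11.3² − 5.70²) = 74.77 in^2
Piston speed v = Q_in/A_cap; rod-end outflow Q_out = v × A_ann = Q_in × A_ann/A_cap.

Q_out ≈ 109 gal/min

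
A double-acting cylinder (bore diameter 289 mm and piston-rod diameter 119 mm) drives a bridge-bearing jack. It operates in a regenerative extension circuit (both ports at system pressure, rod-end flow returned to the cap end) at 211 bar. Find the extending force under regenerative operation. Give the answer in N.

With equal pressure on both faces, forces on the annular region cancel; the net push is pressure × rod cross-section.
Rod cross-section A_rod = π/4 × (119 mm)² = 11120 mm^2
F = P × A_rod

F ≈ 2.35e5 N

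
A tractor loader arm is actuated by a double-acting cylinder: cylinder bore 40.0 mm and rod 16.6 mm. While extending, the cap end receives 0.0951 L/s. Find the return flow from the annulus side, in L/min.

Q_out ≈ 4.72 L/min

Cap-side area A_cap = π/4 × (40.0 mm)² = 1257 mm^2
Rod-side annular area A_ann = π/4 × (40.0² − 16.6²) = 1040 mm^2
Piston speed v = Q_in/A_cap; rod-end outflow Q_out = v × A_ann = Q_in × A_ann/A_cap.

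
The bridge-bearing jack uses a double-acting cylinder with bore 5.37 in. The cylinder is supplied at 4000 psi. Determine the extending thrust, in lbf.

F ≈ 90600 lbf

Cap-side area A_cap = π/4 × (5.37 in)² = 22.65 in^2
F = P × A_cap = 4000 psi × A_cap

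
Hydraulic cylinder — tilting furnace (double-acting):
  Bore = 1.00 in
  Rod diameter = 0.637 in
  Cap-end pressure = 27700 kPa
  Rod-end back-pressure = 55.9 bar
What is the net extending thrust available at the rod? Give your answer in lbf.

Cap-side area A_cap = π/4 × (1.00 in)² = 0.7854 in^2
Rod-side annular area A_ann = π/4 × (1.00² − 0.637²) = 0.4667 in^2
Net thrust = P_cap·A_cap − P_rod·A_ann = 3155 lbf − 378.4 lbf

F ≈ 2780 lbf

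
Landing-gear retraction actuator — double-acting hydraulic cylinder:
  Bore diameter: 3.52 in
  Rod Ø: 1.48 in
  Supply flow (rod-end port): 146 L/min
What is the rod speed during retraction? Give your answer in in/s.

Rod-side annular area A_ann = π/4 × (3.52² − 1.48²) = 8.011 in^2
Flow into the rod-end port fills the annular volume.
v = Q / A

v ≈ 18.5 in/s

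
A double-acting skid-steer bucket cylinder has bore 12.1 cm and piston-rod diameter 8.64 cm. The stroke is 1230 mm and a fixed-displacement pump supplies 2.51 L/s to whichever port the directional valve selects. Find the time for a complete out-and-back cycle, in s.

Cap-side area A_cap = π/4 × (12.1 cm)² = 115.0 cm^2
Rod-side annular area A_ann = π/4 × (12.1² − 8.64²) = 56.36 cm^2
t_ext = A_cap·L/Q = 5.635 s
t_ret = A_ann·L/Q = 2.762 s
t_cycle = t_ext + t_ret

t ≈ 8.40 s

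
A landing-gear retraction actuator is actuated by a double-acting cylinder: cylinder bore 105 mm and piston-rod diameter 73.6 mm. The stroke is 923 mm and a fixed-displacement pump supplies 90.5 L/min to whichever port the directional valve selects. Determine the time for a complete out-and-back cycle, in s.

t ≈ 7.99 s

Cap-side area A_cap = π/4 × (105 mm)² = 8659 mm^2
Rod-side annular area A_ann = π/4 × (105² − 73.6²) = 4405 mm^2
t_ext = A_cap·L/Q = 5.299 s
t_ret = A_ann·L/Q = 2.695 s
t_cycle = t_ext + t_ret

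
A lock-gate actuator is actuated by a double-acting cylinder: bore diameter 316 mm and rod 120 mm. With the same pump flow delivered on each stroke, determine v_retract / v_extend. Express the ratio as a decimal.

v_ret/v_ext ≈ 1.17

Cap-side area A_cap = π/4 × (316 mm)² = 78430 mm^2
Rod-side annular area A_ann = π/4 × (316² − 120²) = 67120 mm^2
For equal Q, v ∝ 1/A, so v_ret/v_ext = A_cap/A_ann.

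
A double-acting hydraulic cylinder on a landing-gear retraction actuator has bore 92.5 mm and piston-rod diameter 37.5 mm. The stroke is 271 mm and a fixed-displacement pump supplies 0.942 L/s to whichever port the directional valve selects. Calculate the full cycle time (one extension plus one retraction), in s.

Cap-side area A_cap = π/4 × (92.5 mm)² = 6720 mm^2
Rod-side annular area A_ann = π/4 × (92.5² − 37.5²) = 5616 mm^2
t_ext = A_cap·L/Q = 1.933 s
t_ret = A_ann·L/Q = 1.616 s
t_cycle = t_ext + t_ret

t ≈ 3.55 s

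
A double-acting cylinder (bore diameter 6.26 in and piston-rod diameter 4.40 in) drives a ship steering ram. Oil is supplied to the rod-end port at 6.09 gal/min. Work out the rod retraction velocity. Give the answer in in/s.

v ≈ 1.51 in/s

Rod-side annular area A_ann = π/4 × (6.26² − 4.40²) = 15.57 in^2
Flow into the rod-end port fills the annular volume.
v = Q / A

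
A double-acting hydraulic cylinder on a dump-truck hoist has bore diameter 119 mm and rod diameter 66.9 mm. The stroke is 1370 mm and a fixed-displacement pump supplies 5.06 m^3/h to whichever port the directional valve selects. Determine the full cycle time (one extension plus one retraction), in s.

t ≈ 18.3 s

Cap-side area A_cap = π/4 × (119 mm)² = 11120 mm^2
Rod-side annular area A_ann = π/4 × (119² − 66.9²) = 7607 mm^2
t_ext = A_cap·L/Q = 10.84 s
t_ret = A_ann·L/Q = 7.414 s
t_cycle = t_ext + t_ret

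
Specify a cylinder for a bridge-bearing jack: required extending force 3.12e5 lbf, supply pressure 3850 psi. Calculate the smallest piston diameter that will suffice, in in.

D ≈ 10.2 in

Extension force acts on the full piston face: F = P × (π/4)D².
D = √(4F / (πP)) = √(4 × 3.12e5 lbf / (π × 3850 psi))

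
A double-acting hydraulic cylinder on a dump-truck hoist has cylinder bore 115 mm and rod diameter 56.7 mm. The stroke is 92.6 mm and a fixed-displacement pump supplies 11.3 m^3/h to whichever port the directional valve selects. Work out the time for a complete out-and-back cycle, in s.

t ≈ 0.538 s

Cap-side area A_cap = π/4 × (115 mm)² = 10390 mm^2
Rod-side annular area A_ann = π/4 × (115² − 56.7²) = 7862 mm^2
t_ext = A_cap·L/Q = 0.3064 s
t_ret = A_ann·L/Q = 0.2319 s
t_cycle = t_ext + t_ret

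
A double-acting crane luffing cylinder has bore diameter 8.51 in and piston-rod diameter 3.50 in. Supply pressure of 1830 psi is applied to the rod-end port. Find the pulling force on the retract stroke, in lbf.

Rod-side annular area A_ann = π/4 × (8.51² − 3.50²) = 47.26 in^2
On retraction the pressure acts on the annular area (bore minus rod).
F = P × A_ann

F ≈ 86500 lbf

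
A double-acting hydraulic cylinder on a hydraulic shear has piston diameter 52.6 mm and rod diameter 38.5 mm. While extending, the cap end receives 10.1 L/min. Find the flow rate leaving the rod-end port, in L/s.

Cap-side area A_cap = π/4 × (52.6 mm)² = 2173 mm^2
Rod-side annular area A_ann = π/4 × (52.6² − 38.5²) = 1009 mm^2
Piston speed v = Q_in/A_cap; rod-end outflow Q_out = v × A_ann = Q_in × A_ann/A_cap.

Q_out ≈ 0.0782 L/s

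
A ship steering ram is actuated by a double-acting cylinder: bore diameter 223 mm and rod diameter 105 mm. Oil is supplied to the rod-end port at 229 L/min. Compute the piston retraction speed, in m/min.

Rod-side annular area A_ann = π/4 × (223² − 105²) = 30400 mm^2
Flow into the rod-end port fills the annular volume.
v = Q / A

v ≈ 7.53 m/min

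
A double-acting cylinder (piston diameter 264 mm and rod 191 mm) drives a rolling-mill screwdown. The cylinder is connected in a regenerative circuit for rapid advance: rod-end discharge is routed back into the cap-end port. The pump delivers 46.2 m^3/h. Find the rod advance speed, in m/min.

In regeneration the rod-end outflow joins the pump flow into the cap end, so the net volume the pump must supply per unit advance equals the rod cross-section area.
Rod cross-section A_rod = π/4 × (191 mm)² = 28650 mm^2
v = Q_pump / A_rod

v ≈ 26.9 m/min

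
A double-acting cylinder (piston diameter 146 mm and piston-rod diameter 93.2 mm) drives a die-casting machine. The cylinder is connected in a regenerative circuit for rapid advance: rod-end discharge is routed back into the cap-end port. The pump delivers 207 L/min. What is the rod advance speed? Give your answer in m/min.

In regeneration the rod-end outflow joins the pump flow into the cap end, so the net volume the pump must supply per unit advance equals the rod cross-section area.
Rod cross-section A_rod = π/4 × (93.2 mm)² = 6822 mm^2
v = Q_pump / A_rod

v ≈ 30.3 m/min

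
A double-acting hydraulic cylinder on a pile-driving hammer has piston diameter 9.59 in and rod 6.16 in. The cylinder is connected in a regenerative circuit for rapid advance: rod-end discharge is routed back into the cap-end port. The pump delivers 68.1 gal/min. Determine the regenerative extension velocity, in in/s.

v ≈ 8.80 in/s

In regeneration the rod-end outflow joins the pump flow into the cap end, so the net volume the pump must supply per unit advance equals the rod cross-section area.
Rod cross-section A_rod = π/4 × (6.16 in)² = 29.80 in^2
v = Q_pump / A_rod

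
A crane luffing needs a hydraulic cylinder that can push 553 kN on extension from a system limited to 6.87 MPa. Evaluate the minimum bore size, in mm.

D ≈ 320 mm

Extension force acts on the full piston face: F = P × (π/4)D².
D = √(4F / (πP)) = √(4 × 553 kN / (π × 6.87 MPa))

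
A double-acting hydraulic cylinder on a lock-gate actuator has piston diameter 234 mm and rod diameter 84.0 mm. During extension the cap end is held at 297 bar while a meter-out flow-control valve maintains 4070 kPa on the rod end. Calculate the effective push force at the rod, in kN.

Cap-side area A_cap = π/4 × (234 mm)² = 43010 mm^2
Rod-side annular area A_ann = π/4 × (234² − 84.0²) = 37460 mm^2
Net thrust = P_cap·A_cap − P_rod·A_ann = 1277 kN − 152.5 kN

F ≈ 1120 kN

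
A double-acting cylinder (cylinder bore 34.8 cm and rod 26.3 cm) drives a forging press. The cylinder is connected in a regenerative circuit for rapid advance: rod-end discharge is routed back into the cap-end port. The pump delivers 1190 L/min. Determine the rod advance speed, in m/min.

In regeneration the rod-end outflow joins the pump flow into the cap end, so the net volume the pump must supply per unit advance equals the rod cross-section area.
Rod cross-section A_rod = π/4 × (26.3 cm)² = 543.3 cm^2
v = Q_pump / A_rod

v ≈ 21.9 m/min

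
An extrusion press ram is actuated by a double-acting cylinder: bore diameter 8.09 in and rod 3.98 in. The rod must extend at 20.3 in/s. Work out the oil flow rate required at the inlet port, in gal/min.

Cap-side area A_cap = π/4 × (8.09 in)² = 51.40 in^2
Q = A × v

Q ≈ 271 gal/min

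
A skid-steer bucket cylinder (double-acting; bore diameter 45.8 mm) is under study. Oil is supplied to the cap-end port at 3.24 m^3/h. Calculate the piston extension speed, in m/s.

Cap-side area A_cap = π/4 × (45.8 mm)² = 1647 mm^2
v = Q / A

v ≈ 0.546 m/s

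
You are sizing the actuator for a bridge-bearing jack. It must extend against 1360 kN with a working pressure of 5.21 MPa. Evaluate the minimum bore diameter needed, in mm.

D ≈ 577 mm

Extension force acts on the full piston face: F = P × (π/4)D².
D = √(4F / (πP)) = √(4 × 1360 kN / (π × 5.21 MPa))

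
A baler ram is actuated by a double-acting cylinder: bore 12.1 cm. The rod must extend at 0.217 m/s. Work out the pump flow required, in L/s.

Cap-side area A_cap = π/4 × (12.1 cm)² = 115.0 cm^2
Q = A × v

Q ≈ 2.50 L/s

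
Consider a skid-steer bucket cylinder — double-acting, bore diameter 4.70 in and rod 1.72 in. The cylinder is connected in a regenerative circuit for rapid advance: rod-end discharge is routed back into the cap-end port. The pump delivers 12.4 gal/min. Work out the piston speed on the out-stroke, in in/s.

v ≈ 20.5 in/s

In regeneration the rod-end outflow joins the pump flow into the cap end, so the net volume the pump must supply per unit advance equals the rod cross-section area.
Rod cross-section A_rod = π/4 × (1.72 in)² = 2.324 in^2
v = Q_pump / A_rod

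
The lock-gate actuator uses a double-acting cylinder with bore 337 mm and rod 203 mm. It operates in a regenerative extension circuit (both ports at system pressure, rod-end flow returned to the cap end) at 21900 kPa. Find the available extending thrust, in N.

F ≈ 7.09e5 N

With equal pressure on both faces, forces on the annular region cancel; the net push is pressure × rod cross-section.
Rod cross-section A_rod = π/4 × (203 mm)² = 32370 mm^2
F = P × A_rod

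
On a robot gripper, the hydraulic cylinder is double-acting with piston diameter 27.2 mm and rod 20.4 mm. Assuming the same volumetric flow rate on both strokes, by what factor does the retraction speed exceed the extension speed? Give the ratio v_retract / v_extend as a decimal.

v_ret/v_ext ≈ 2.29

Cap-side area A_cap = π/4 × (27.2 mm)² = 581.1 mm^2
Rod-side annular area A_ann = π/4 × (27.2² − 20.4²) = 254.2 mm^2
For equal Q, v ∝ 1/A, so v_ret/v_ext = A_cap/A_ann.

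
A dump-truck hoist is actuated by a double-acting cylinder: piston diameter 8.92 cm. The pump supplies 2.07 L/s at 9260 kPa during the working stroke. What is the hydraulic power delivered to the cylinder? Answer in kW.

Hydraulic power = P × Q

W ≈ 19.2 kW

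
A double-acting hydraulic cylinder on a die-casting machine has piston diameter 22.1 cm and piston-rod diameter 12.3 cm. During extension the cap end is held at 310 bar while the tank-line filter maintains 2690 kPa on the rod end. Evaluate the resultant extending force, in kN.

Cap-side area A_cap = π/4 × (22.1 cm)² = 383.6 cm^2
Rod-side annular area A_ann = π/4 × (22.1² − 12.3²) = 264.8 cm^2
Net thrust = P_cap·A_cap − P_rod·A_ann = 1189 kN − 71.22 kN

F ≈ 1120 kN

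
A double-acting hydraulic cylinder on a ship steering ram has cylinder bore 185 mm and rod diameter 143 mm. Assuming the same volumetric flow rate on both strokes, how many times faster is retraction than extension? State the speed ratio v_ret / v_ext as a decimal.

Cap-side area A_cap = π/4 × (185 mm)² = 26880 mm^2
Rod-side annular area A_ann = π/4 × (185² − 143²) = 10820 mm^2
For equal Q, v ∝ 1/A, so v_ret/v_ext = A_cap/A_ann.

v_ret/v_ext ≈ 2.48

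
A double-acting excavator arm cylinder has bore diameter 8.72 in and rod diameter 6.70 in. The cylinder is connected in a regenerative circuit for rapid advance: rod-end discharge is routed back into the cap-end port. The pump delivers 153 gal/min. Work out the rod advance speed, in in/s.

In regeneration the rod-end outflow joins the pump flow into the cap end, so the net volume the pump must supply per unit advance equals the rod cross-section area.
Rod cross-section A_rod = π/4 × (6.70 in)² = 35.26 in^2
v = Q_pump / A_rod

v ≈ 16.7 in/s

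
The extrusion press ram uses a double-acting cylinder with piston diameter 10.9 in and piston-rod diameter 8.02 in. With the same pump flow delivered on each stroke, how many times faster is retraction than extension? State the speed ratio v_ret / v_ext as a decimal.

Cap-side area A_cap = π/4 × (10.9 in)² = 93.31 in^2
Rod-side annular area A_ann = π/4 × (10.9² − 8.02²) = 42.80 in^2
For equal Q, v ∝ 1/A, so v_ret/v_ext = A_cap/A_ann.

v_ret/v_ext ≈ 2.18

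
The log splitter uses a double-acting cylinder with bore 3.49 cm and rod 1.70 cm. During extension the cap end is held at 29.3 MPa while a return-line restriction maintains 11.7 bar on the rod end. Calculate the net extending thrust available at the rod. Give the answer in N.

F ≈ 27200 N

Cap-side area A_cap = π/4 × (3.49 cm)² = 9.566 cm^2
Rod-side annular area A_ann = π/4 × (3.49² − 1.70²) = 7.296 cm^2
Net thrust = P_cap·A_cap − P_rod·A_ann = 28030 N − 853.7 N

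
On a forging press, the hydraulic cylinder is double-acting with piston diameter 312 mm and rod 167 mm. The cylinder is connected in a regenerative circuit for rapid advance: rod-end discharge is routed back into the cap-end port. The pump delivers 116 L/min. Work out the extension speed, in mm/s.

In regeneration the rod-end outflow joins the pump flow into the cap end, so the net volume the pump must supply per unit advance equals the rod cross-section area.
Rod cross-section A_rod = π/4 × (167 mm)² = 21900 mm^2
v = Q_pump / A_rod

v ≈ 88.3 mm/s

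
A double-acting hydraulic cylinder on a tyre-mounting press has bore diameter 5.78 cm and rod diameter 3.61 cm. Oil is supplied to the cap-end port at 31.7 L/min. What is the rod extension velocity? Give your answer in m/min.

v ≈ 12.1 m/min

Cap-side area A_cap = π/4 × (5.78 cm)² = 26.24 cm^2
v = Q / A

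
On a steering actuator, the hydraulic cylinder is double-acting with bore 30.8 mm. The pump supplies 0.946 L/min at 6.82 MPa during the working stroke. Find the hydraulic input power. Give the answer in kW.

Hydraulic power = P × Q

W ≈ 0.108 kW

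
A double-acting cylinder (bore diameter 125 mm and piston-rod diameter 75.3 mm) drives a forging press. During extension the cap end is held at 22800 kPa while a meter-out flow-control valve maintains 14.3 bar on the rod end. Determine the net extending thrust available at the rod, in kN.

F ≈ 269 kN

Cap-side area A_cap = π/4 × (125 mm)² = 12270 mm^2
Rod-side annular area A_ann = π/4 × (125² − 75.3²) = 7819 mm^2
Net thrust = P_cap·A_cap − P_rod·A_ann = 279.8 kN − 11.18 kN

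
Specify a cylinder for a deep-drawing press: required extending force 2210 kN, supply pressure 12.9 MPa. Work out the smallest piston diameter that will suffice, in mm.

D ≈ 467 mm

Extension force acts on the full piston face: F = P × (π/4)D².
D = √(4F / (πP)) = √(4 × 2210 kN / (π × 12.9 MPa))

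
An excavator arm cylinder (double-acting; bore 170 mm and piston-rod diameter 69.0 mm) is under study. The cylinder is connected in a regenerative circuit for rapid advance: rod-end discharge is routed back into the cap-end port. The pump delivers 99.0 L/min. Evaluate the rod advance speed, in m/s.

In regeneration the rod-end outflow joins the pump flow into the cap end, so the net volume the pump must supply per unit advance equals the rod cross-section area.
Rod cross-section A_rod = π/4 × (69.0 mm)² = 3739 mm^2
v = Q_pump / A_rod

v ≈ 0.441 m/s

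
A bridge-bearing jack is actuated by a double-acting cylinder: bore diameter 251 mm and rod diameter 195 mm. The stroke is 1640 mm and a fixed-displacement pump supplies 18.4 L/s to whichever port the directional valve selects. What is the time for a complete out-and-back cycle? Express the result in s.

t ≈ 6.16 s

Cap-side area A_cap = π/4 × (251 mm)² = 49480 mm^2
Rod-side annular area A_ann = π/4 × (251² − 195²) = 19620 mm^2
t_ext = A_cap·L/Q = 4.410 s
t_ret = A_ann·L/Q = 1.748 s
t_cycle = t_ext + t_ret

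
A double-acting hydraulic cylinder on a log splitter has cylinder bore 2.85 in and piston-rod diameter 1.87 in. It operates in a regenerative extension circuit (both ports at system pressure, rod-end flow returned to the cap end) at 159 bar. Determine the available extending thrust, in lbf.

F ≈ 6330 lbf

With equal pressure on both faces, forces on the annular region cancel; the net push is pressure × rod cross-section.
Rod cross-section A_rod = π/4 × (1.87 in)² = 2.746 in^2
F = P × A_rod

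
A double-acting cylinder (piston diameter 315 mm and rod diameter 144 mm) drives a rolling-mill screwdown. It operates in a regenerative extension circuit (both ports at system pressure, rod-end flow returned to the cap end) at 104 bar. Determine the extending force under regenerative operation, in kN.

F ≈ 169 kN

With equal pressure on both faces, forces on the annular region cancel; the net push is pressure × rod cross-section.
Rod cross-section A_rod = π/4 × (144 mm)² = 16290 mm^2
F = P × A_rod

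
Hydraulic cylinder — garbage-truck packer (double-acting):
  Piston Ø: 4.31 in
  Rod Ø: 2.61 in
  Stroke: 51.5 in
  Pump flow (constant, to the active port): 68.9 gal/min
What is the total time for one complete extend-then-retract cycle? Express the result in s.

t ≈ 4.63 s

Cap-side area A_cap = π/4 × (4.31 in)² = 14.59 in^2
Rod-side annular area A_ann = π/4 × (4.31² − 2.61²) = 9.239 in^2
t_ext = A_cap·L/Q = 2.833 s
t_ret = A_ann·L/Q = 1.794 s
t_cycle = t_ext + t_ret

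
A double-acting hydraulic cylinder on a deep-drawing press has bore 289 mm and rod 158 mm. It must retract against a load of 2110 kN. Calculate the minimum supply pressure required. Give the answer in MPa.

P ≈ 45.9 MPa

Rod-side annular area A_ann = π/4 × (289² − 158²) = 45990 mm^2
Retraction: pressure acts on the annular area.
P = F / A = 2110 kN / A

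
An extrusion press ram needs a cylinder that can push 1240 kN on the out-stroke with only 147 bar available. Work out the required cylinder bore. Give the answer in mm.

D ≈ 328 mm

Extension force acts on the full piston face: F = P × (π/4)D².
D = √(4F / (πP)) = √(4 × 1240 kN / (π × 147 bar))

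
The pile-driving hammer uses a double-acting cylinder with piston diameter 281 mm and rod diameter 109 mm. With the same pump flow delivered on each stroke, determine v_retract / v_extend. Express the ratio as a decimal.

v_ret/v_ext ≈ 1.18

Cap-side area A_cap = π/4 × (281 mm)² = 62020 mm^2
Rod-side annular area A_ann = π/4 × (281² − 109²) = 52680 mm^2
For equal Q, v ∝ 1/A, so v_ret/v_ext = A_cap/A_ann.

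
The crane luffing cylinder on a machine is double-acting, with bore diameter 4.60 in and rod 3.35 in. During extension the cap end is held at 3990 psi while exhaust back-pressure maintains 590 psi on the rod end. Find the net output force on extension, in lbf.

F ≈ 61700 lbf

Cap-side area A_cap = π/4 × (4.60 in)² = 16.62 in^2
Rod-side annular area A_ann = π/4 × (4.60² − 3.35²) = 7.805 in^2
Net thrust = P_cap·A_cap − P_rod·A_ann = 66310 lbf − 4605 lbf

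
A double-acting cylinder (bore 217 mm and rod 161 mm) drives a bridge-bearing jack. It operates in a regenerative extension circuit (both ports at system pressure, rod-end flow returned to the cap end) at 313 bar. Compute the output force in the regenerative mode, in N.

F ≈ 6.37e5 N

With equal pressure on both faces, forces on the annular region cancel; the net push is pressure × rod cross-section.
Rod cross-section A_rod = π/4 × (161 mm)² = 20360 mm^2
F = P × A_rod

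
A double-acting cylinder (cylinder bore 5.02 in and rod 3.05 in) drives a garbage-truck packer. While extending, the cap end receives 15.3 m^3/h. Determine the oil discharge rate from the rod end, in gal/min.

Cap-side area A_cap = π/4 × (5.02 in)² = 19.79 in^2
Rod-side annular area A_ann = π/4 × (5.02² − 3.05²) = 12.49 in^2
Piston speed v = Q_in/A_cap; rod-end outflow Q_out = v × A_ann = Q_in × A_ann/A_cap.

Q_out ≈ 42.5 gal/min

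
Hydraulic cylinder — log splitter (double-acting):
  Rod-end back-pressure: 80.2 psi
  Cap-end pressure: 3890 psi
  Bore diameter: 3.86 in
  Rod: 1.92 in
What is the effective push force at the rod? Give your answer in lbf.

F ≈ 44800 lbf

Cap-side area A_cap = π/4 × (3.86 in)² = 11.70 in^2
Rod-side annular area A_ann = π/4 × (3.86² − 1.92²) = 8.807 in^2
Net thrust = P_cap·A_cap − P_rod·A_ann = 45520 lbf − 706.3 lbf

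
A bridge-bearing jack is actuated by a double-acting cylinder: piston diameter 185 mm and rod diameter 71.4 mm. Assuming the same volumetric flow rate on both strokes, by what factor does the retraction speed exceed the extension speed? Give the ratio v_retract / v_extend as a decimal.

Cap-side area A_cap = π/4 × (185 mm)² = 26880 mm^2
Rod-side annular area A_ann = π/4 × (185² − 71.4²) = 22880 mm^2
For equal Q, v ∝ 1/A, so v_ret/v_ext = A_cap/A_ann.

v_ret/v_ext ≈ 1.18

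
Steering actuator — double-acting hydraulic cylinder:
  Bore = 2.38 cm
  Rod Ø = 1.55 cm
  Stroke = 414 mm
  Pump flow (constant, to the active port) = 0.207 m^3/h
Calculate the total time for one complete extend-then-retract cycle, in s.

Cap-side area A_cap = π/4 × (2.38 cm)² = 4.449 cm^2
Rod-side annular area A_ann = π/4 × (2.38² − 1.55²) = 2.562 cm^2
t_ext = A_cap·L/Q = 3.203 s
t_ret = A_ann·L/Q = 1.845 s
t_cycle = t_ext + t_ret

t ≈ 5.05 s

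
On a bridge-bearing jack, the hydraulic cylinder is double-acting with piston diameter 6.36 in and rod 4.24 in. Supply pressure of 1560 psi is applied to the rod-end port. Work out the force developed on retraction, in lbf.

Rod-side annular area A_ann = π/4 × (6.36² − 4.24²) = 17.65 in^2
On retraction the pressure acts on the annular area (bore minus rod).
F = P × A_ann

F ≈ 27500 lbf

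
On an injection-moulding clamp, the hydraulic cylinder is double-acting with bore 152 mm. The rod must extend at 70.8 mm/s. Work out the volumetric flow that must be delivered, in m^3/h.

Q ≈ 4.63 m^3/h

Cap-side area A_cap = π/4 × (152 mm)² = 18150 mm^2
Q = A × v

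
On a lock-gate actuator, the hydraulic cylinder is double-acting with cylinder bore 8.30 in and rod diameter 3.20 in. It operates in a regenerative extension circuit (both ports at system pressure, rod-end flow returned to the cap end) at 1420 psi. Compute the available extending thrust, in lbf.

With equal pressure on both faces, forces on the annular region cancel; the net push is pressure × rod cross-section.
Rod cross-section A_rod = π/4 × (3.20 in)² = 8.042 in^2
F = P × A_rod

F ≈ 11400 lbf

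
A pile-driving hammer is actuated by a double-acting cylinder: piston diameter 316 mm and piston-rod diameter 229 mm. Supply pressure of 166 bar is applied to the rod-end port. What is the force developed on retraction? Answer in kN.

F ≈ 618 kN

Rod-side annular area A_ann = π/4 × (316² − 229²) = 37240 mm^2
On retraction the pressure acts on the annular area (bore minus rod).
F = P × A_ann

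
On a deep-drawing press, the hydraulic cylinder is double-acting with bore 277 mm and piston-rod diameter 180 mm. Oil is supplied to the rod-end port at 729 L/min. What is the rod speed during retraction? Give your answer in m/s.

v ≈ 0.349 m/s

Rod-side annular area A_ann = π/4 × (277² − 180²) = 34820 mm^2
Flow into the rod-end port fills the annular volume.
v = Q / A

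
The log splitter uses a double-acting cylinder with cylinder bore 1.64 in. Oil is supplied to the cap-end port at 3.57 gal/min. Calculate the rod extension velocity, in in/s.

v ≈ 6.51 in/s

Cap-side area A_cap = π/4 × (1.64 in)² = 2.112 in^2
v = Q / A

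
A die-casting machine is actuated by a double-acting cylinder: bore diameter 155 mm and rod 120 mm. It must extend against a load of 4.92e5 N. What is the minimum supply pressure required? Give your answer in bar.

P ≈ 261 bar

Cap-side area A_cap = π/4 × (155 mm)² = 18870 mm^2
P = F / A = 4.92e5 N / A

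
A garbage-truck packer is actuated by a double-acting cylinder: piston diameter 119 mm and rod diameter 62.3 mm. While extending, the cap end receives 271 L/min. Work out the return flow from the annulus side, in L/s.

Q_out ≈ 3.28 L/s

Cap-side area A_cap = π/4 × (119 mm)² = 11120 mm^2
Rod-side annular area A_ann = π/4 × (119² − 62.3²) = 8074 mm^2
Piston speed v = Q_in/A_cap; rod-end outflow Q_out = v × A_ann = Q_in × A_ann/A_cap.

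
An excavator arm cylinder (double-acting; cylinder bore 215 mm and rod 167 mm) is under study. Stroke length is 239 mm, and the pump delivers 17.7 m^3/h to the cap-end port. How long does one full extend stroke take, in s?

t ≈ 1.76 s

Cap-side area A_cap = π/4 × (215 mm)² = 36310 mm^2
Swept volume V = A × L; t = V / Q = A·L / Q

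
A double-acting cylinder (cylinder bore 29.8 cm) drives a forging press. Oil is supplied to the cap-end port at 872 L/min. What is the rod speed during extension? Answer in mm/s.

v ≈ 208 mm/s

Cap-side area A_cap = π/4 × (29.8 cm)² = 697.5 cm^2
v = Q / A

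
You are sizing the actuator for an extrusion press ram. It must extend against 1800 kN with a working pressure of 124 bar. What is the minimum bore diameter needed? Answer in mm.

D ≈ 430 mm

Extension force acts on the full piston face: F = P × (π/4)D².
D = √(4F / (πP)) = √(4 × 1800 kN / (π × 124 bar))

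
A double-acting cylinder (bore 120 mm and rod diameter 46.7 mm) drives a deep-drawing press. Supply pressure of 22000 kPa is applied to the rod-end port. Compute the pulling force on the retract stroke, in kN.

F ≈ 211 kN

Rod-side annular area A_ann = π/4 × (120² − 46.7²) = 9597 mm^2
On retraction the pressure acts on the annular area (bore minus rod).
F = P × A_ann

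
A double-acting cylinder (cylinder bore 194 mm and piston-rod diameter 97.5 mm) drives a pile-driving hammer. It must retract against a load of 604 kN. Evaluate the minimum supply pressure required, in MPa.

P ≈ 27.3 MPa

Rod-side annular area A_ann = π/4 × (194² − 97.5²) = 22090 mm^2
Retraction: pressure acts on the annular area.
P = F / A = 604 kN / A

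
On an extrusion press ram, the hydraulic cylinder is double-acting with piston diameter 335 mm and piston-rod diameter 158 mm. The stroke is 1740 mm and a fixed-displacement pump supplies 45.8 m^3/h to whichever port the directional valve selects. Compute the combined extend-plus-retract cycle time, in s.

Cap-side area A_cap = π/4 × (335 mm)² = 88140 mm^2
Rod-side annular area A_ann = π/4 × (335² − 158²) = 68530 mm^2
t_ext = A_cap·L/Q = 12.05 s
t_ret = A_ann·L/Q = 9.373 s
t_cycle = t_ext + t_ret

t ≈ 21.4 s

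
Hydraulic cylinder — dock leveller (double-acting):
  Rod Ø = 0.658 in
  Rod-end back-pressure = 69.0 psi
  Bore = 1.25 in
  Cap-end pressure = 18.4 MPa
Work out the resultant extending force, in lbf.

F ≈ 3210 lbf

Cap-side area A_cap = π/4 × (1.25 in)² = 1.227 in^2
Rod-side annular area A_ann = π/4 × (1.25² − 0.658²) = 0.8871 in^2
Net thrust = P_cap·A_cap − P_rod·A_ann = 3275 lbf − 61.21 lbf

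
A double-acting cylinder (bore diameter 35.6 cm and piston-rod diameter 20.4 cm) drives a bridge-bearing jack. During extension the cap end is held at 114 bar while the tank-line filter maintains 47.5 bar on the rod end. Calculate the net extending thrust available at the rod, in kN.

Cap-side area A_cap = π/4 × (35.6 cm)² = 995.4 cm^2
Rod-side annular area A_ann = π/4 × (35.6² − 20.4²) = 668.5 cm^2
Net thrust = P_cap·A_cap − P_rod·A_ann = 1135 kN − 317.6 kN

F ≈ 817 kN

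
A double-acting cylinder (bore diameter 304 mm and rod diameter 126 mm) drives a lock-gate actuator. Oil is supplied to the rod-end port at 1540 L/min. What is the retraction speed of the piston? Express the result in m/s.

v ≈ 0.427 m/s

Rod-side annular area A_ann = π/4 × (304² − 126²) = 60110 mm^2
Flow into the rod-end port fills the annular volume.
v = Q / A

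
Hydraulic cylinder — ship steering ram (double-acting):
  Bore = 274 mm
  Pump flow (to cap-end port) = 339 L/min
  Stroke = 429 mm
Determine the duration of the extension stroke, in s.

Cap-side area A_cap = π/4 × (274 mm)² = 58960 mm^2
Swept volume V = A × L; t = V / Q = A·L / Q

t ≈ 4.48 s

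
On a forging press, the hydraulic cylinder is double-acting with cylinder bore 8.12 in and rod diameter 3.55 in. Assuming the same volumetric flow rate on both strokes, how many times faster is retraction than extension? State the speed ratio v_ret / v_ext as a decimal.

Cap-side area A_cap = π/4 × (8.12 in)² = 51.78 in^2
Rod-side annular area A_ann = π/4 × (8.12² − 3.55²) = 41.89 in^2
For equal Q, v ∝ 1/A, so v_ret/v_ext = A_cap/A_ann.

v_ret/v_ext ≈ 1.24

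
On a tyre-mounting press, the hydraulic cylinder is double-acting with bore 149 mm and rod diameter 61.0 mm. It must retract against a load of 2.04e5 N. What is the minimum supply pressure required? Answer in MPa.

Rod-side annular area A_ann = π/4 × (149² − 61.0²) = 14510 mm^2
Retraction: pressure acts on the annular area.
P = F / A = 2.04e5 N / A

P ≈ 14.1 MPa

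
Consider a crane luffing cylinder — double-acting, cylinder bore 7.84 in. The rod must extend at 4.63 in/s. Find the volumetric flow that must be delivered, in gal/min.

Q ≈ 58.1 gal/min

Cap-side area A_cap = π/4 × (7.84 in)² = 48.27 in^2
Q = A × v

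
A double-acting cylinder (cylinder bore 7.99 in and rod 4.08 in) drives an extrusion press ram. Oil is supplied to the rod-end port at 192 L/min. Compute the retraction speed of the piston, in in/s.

v ≈ 5.27 in/s

Rod-side annular area A_ann = π/4 × (7.99² − 4.08²) = 37.07 in^2
Flow into the rod-end port fills the annular volume.
v = Q / A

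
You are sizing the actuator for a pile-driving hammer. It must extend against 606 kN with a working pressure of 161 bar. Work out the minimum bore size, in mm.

D ≈ 219 mm

Extension force acts on the full piston face: F = P × (π/4)D².
D = √(4F / (πP)) = √(4 × 606 kN / (π × 161 bar))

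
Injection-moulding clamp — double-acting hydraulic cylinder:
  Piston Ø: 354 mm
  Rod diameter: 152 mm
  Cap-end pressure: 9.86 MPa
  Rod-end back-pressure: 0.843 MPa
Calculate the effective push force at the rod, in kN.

F ≈ 903 kN

Cap-side area A_cap = π/4 × (354 mm)² = 98420 mm^2
Rod-side annular area A_ann = π/4 × (354² − 152²) = 80280 mm^2
Net thrust = P_cap·A_cap − P_rod·A_ann = 970.5 kN − 67.67 kN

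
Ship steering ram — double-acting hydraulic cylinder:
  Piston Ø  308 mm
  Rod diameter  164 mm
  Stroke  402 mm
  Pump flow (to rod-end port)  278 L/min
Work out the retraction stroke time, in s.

Rod-side annular area A_ann = π/4 × (308² − 164²) = 53380 mm^2
Swept volume V = A × L; t = V / Q = A·L / Q

t ≈ 4.63 s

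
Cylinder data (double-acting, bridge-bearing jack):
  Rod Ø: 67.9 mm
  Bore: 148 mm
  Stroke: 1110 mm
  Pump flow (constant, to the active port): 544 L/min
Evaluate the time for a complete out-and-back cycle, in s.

t ≈ 3.77 s

Cap-side area A_cap = π/4 × (148 mm)² = 17200 mm^2
Rod-side annular area A_ann = π/4 × (148² − 67.9²) = 13580 mm^2
t_ext = A_cap·L/Q = 2.106 s
t_ret = A_ann·L/Q = 1.663 s
t_cycle = t_ext + t_ret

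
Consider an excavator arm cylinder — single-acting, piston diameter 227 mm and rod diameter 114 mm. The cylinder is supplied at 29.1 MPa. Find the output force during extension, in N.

Cap-side area A_cap = π/4 × (227 mm)² = 40470 mm^2
F = P × A_cap = 29.1 MPa × A_cap

F ≈ 1.18e6 N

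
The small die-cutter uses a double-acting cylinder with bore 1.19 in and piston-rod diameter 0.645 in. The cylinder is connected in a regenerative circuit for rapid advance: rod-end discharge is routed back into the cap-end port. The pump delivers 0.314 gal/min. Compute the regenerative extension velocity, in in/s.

v ≈ 3.70 in/s

In regeneration the rod-end outflow joins the pump flow into the cap end, so the net volume the pump must supply per unit advance equals the rod cross-section area.
Rod cross-section A_rod = π/4 × (0.645 in)² = 0.3267 in^2
v = Q_pump / A_rod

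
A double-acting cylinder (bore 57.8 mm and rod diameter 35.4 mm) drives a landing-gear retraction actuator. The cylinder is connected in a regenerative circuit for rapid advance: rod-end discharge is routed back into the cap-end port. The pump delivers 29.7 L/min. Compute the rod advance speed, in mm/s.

In regeneration the rod-end outflow joins the pump flow into the cap end, so the net volume the pump must supply per unit advance equals the rod cross-section area.
Rod cross-section A_rod = π/4 × (35.4 mm)² = 984.2 mm^2
v = Q_pump / A_rod

v ≈ 503 mm/s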